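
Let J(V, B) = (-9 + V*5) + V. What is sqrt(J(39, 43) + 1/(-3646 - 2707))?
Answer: 4*sqrt(567570667)/6353 ≈ 15.000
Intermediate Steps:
J(V, B) = -9 + 6*V (J(V, B) = (-9 + 5*V) + V = -9 + 6*V)
sqrt(J(39, 43) + 1/(-3646 - 2707)) = sqrt((-9 + 6*39) + 1/(-3646 - 2707)) = sqrt((-9 + 234) + 1/(-6353)) = sqrt(225 - 1/6353) = sqrt(1429424/6353) = 4*sqrt(567570667)/6353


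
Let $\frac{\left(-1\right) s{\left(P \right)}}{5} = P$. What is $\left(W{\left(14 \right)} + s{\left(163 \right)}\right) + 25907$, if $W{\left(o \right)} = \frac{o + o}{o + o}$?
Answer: $25093$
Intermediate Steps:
$W{\left(o \right)} = 1$ ($W{\left(o \right)} = \frac{2 o}{2 o} = 2 o \frac{1}{2 o} = 1$)
$s{\left(P \right)} = - 5 P$
$\left(W{\left(14 \right)} + s{\left(163 \right)}\right) + 25907 = \left(1 - 815\right) + 25907 = -814 + 25907 = 25093$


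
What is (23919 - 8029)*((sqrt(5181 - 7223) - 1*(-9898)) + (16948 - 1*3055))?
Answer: 378038990 + 15890*I*sqrt(2042) ≈ 3.7804e+8 + 7.1805e+5*I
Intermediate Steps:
(23919 - 8029)*((sqrt(5181 - 7223) - 1*(-9898)) + (16948 - 1*3055)) = 15890*((sqrt(-2042) + 9898) + (16948 - 3055)) = 15890*((I*sqrt(2042) + 9898) + 13893) = 15890*((9898 + I*sqrt(2042)) + 13893) = 15890*(23791 + I*sqrt(2042)) = 378038990 + 15890*I*sqrt(2042)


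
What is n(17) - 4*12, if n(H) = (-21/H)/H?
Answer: -13893/289 ≈ -48.073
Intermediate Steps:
n(H) = -21/H²
n(17) - 4*12 = -21/17² - 4*12 = -21*1/289 - 48 = -21/289 - 48 = -13893/289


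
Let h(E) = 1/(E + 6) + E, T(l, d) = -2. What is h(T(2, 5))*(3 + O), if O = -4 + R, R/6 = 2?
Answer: -77/4 ≈ -19.250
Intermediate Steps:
R = 12 (R = 6*2 = 12)
h(E) = E + 1/(6 + E) (h(E) = 1/(6 + E) + E = E + 1/(6 + E))
O = 8 (O = -4 + 12 = 8)
h(T(2, 5))*(3 + O) = ((1 + (-2)² + 6*(-2))/(6 - 2))*(3 + 8) = ((1 + 4 - 12)/4)*11 = ((¼)*(-7))*11 = -7/4*11 = -77/4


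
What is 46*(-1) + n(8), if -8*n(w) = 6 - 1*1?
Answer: -373/8 ≈ -46.625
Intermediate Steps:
n(w) = -5/8 (n(w) = -(6 - 1*1)/8 = -(6 - 1)/8 = -⅛*5 = -5/8)
46*(-1) + n(8) = 46*(-1) - 5/8 = -46 - 5/8 = -373/8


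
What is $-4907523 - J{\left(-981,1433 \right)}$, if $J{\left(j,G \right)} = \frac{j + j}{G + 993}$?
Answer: $- \frac{5952824418}{1213} \approx -4.9075 \cdot 10^{6}$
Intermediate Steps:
$J{\left(j,G \right)} = \frac{2 j}{993 + G}$
$-4907523 - J{\left(-981,1433 \right)} = -4907523 - 2 \left(-981\right) \frac{1}{993 + 1433} = -4907523 - 2 \left(-981\right) \frac{1}{2426} = -4907523 - - \frac{981}{1213} = -4907523 + \frac{981}{1213} = - \frac{5952824418}{1213}$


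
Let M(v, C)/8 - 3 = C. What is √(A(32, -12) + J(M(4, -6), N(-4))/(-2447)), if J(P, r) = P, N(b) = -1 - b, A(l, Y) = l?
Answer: 2*√47917154/2447 ≈ 5.6577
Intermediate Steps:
M(v, C) = 24 + 8*C
√(A(32, -12) + J(M(4, -6), N(-4))/(-2447)) = √(32 + (24 + 8*(-6))/(-2447)) = √(32 + (24 - 48)*(-1/2447)) = √(32 - 24*(-1/2447)) = √(32 + 24/2447) = √(78328/2447) = 2*√47917154/2447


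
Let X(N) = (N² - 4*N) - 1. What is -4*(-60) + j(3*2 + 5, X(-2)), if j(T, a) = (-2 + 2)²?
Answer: 240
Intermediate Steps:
X(N) = -1 + N² - 4*N
j(T, a) = 0 (j(T, a) = 0² = 0)
-4*(-60) + j(3*2 + 5, X(-2)) = -4*(-60) + 0 = 240 + 0 = 240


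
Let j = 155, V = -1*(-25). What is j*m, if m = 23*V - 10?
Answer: 87575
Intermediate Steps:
V = 25
m = 565 (m = 23*25 - 10 = 575 - 10 = 565)
j*m = 155*565 = 87575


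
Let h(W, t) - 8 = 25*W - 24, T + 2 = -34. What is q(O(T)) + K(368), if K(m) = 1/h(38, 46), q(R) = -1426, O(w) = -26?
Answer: -1331883/934 ≈ -1426.0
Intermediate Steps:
T = -36 (T = -2 - 34 = -36)
h(W, t) = -16 + 25*W (h(W, t) = 8 + (25*W - 24) = 8 + (-24 + 25*W) = -16 + 25*W)
K(m) = 1/934 (K(m) = 1/(-16 + 25*38) = 1/(-16 + 950) = 1/934)
q(O(T)) + K(368) = -1426 + 1/934 = -1331883/934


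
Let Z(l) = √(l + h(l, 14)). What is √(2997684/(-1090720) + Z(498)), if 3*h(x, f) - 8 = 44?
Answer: √(-459792266130 + 55765786800*√4638)/409020 ≈ 4.4668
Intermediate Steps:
h(x, f) = 52/3 (h(x, f) = 8/3 + (⅓)*44 = 8/3 + 44/3 = 52/3)
Z(l) = √(52/3 + l) (Z(l) = √(l + 52/3) = √(52/3 + l))
√(2997684/(-1090720) + Z(498)) = √(2997684/(-1090720) + √(156 + 9*498)/3) = √(2997684*(-1/1090720) + √(156 + 4482)/3) = √(-749421/272680 + √4638/3)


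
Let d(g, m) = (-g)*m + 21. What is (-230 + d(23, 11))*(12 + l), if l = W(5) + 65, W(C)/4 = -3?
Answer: -30030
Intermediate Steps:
W(C) = -12 (W(C) = 4*(-3) = -12)
l = 53 (l = -12 + 65 = 53)
d(g, m) = 21 - g*m (d(g, m) = -g*m + 21 = 21 - g*m)
(-230 + d(23, 11))*(12 + l) = (-230 + (21 - 1*23*11))*(12 + 53) = (-230 + (21 - 253))*65 = (-230 - 232)*65 = -462*65 = -30030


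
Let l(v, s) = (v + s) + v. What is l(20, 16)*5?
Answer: 280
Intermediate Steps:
l(v, s) = s + 2*v (l(v, s) = (s + v) + v = s + 2*v)
l(20, 16)*5 = (16 + 2*20)*5 = (16 + 40)*5 = 56*5 = 280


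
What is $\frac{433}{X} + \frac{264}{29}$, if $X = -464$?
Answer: $\frac{3791}{464} \approx 8.1703$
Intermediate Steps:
$\frac{433}{X} + \frac{264}{29} = \frac{433}{-464} + \frac{264}{29} = 433 \left(- \frac{1}{464}\right) + 264 \cdot \frac{1}{29} = - \frac{433}{464} + \frac{264}{29} = \frac{3791}{464}$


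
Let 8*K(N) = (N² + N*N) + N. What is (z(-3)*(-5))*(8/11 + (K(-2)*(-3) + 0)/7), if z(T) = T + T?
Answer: 1875/154 ≈ 12.175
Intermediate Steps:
z(T) = 2*T
K(N) = N²/4 + N/8 (K(N) = ((N² + N*N) + N)/8 = ((N² + N²) + N)/8 = (2*N² + N)/8 = (N + 2*N²)/8 = N²/4 + N/8)
(z(-3)*(-5))*(8/11 + (K(-2)*(-3) + 0)/7) = ((2*(-3))*(-5))*(8/11 + (((⅛)*(-2)*(1 + 2*(-2)))*(-3) + 0)/7) = (-6*(-5))*(8*(1/11) + (((⅛)*(-2)*(1 - 4))*(-3) + 0)*(⅐)) = 30*(8/11 + (((⅛)*(-2)*(-3))*(-3) + 0)*(⅐)) = 30*(8/11 + ((¾)*(-3) + 0)*(⅐)) = 30*(8/11 + (-9/4 + 0)*(⅐)) = 30*(8/11 - 9/4*⅐) = 30*(8/11 - 9/28) = 30*(125/308) = 1875/154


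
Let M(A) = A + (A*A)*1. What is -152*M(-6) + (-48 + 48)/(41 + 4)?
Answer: -4560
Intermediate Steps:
M(A) = A + A² (M(A) = A + A²*1 = A + A²)
-152*M(-6) + (-48 + 48)/(41 + 4) = -(-912)*(1 - 6) + (-48 + 48)/(41 + 4) = -(-912)*(-5) + 0/45 = -152*30 + 0*(1/45) = -4560 + 0 = -4560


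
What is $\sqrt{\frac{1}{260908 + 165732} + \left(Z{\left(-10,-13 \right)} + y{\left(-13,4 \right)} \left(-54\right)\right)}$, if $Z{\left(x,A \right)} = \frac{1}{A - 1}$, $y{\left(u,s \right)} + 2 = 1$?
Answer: $\frac{\sqrt{30062020979585}}{746620} \approx 7.3436$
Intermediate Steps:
$y{\left(u,s \right)} = -1$ ($y{\left(u,s \right)} = -2 + 1 = -1$)
$Z{\left(x,A \right)} = \frac{1}{-1 + A}$
$\sqrt{\frac{1}{260908 + 165732} + \left(Z{\left(-10,-13 \right)} + y{\left(-13,4 \right)} \left(-54\right)\right)} = \sqrt{\frac{1}{260908 + 165732} + \left(\frac{1}{-1 - 13} - -54\right)} = \sqrt{\frac{1}{426640} + \left(\frac{1}{-14} + 54\right)} = \sqrt{\frac{1}{426640} + \left(- \frac{1}{14} + 54\right)} = \sqrt{\frac{1}{426640} + \frac{755}{14}} = \sqrt{\frac{161056607}{2986480}} = \frac{\sqrt{30062020979585}}{746620}$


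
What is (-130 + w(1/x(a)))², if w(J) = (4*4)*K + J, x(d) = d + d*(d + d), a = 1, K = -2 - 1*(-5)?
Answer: 60025/9 ≈ 6669.4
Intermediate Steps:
K = 3 (K = -2 + 5 = 3)
x(d) = d + 2*d² (x(d) = d + d*(2*d) = d + 2*d²)
w(J) = 48 + J (w(J) = (4*4)*3 + J = 16*3 + J = 48 + J)
(-130 + w(1/x(a)))² = (-130 + (48 + 1/(1*(1 + 2*1))))² = (-130 + (48 + 1/(1*(1 + 2))))² = (-130 + (48 + 1/(1*3)))² = (-130 + (48 + 1/3))² = (-130 + (48 + ⅓))² = (-130 + 145/3)² = (-245/3)² = 60025/9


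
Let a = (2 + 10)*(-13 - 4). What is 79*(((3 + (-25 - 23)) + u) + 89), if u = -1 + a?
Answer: -12719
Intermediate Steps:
a = -204 (a = 12*(-17) = -204)
u = -205 (u = -1 - 204 = -205)
79*(((3 + (-25 - 23)) + u) + 89) = 79*(((3 + (-25 - 23)) - 205) + 89) = 79*(((3 - 48) - 205) + 89) = 79*((-45 - 205) + 89) = 79*(-250 + 89) = 79*(-161) = -12719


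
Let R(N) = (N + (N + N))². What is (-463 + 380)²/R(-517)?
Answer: 6889/2405601 ≈ 0.0028637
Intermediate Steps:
R(N) = 9*N² (R(N) = (N + 2*N)² = (3*N)² = 9*N²)
(-463 + 380)²/R(-517) = (-463 + 380)²/((9*(-517)²)) = (-83)²/((9*267289)) = 6889/2405601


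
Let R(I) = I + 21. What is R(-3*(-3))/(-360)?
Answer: -1/12 ≈ -0.083333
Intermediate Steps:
R(I) = 21 + I
R(-3*(-3))/(-360) = (21 - 3*(-3))/(-360) = (21 + 9)*(-1/360) = 30*(-1/360) = -1/12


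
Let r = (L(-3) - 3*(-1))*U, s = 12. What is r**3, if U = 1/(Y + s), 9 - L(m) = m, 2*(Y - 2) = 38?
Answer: 125/1331 ≈ 0.093914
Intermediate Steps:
Y = 21 (Y = 2 + (1/2)*38 = 2 + 19 = 21)
L(m) = 9 - m
U = 1/33 (U = 1/(21 + 12) = 1/33 ≈ 0.030303)
r = 5/11 (r = ((9 - 1*(-3)) - 3*(-1))*(1/33) = ((9 + 3) + 3)*(1/33) = (12 + 3)*(1/33) = 15*(1/33) = 5/11 ≈ 0.45455)
r**3 = (5/11)**3 = 125/1331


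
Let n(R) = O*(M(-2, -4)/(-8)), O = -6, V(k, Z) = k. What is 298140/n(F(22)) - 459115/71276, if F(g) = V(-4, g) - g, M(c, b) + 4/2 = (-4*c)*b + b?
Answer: -14175540945/1354244 ≈ -10468.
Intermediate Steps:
M(c, b) = -2 + b - 4*b*c (M(c, b) = -2 + ((-4*c)*b + b) = -2 + (-4*b*c + b) = -2 + (b - 4*b*c) = -2 + b - 4*b*c)
F(g) = -4 - g
n(R) = -57/2 (n(R) = -6*(-2 - 4 - 4*(-4)*(-2))/(-8) = -6*(-2 - 4 - 32)*(-1)/8 = -(-228)*(-1)/8 = -6*19/4 = -57/2)
298140/n(F(22)) - 459115/71276 = 298140/(-57/2) - 459115/71276 = 298140*(-2/57) - 459115*1/71276 = -198760/19 - 459115/71276 = -14175540945/1354244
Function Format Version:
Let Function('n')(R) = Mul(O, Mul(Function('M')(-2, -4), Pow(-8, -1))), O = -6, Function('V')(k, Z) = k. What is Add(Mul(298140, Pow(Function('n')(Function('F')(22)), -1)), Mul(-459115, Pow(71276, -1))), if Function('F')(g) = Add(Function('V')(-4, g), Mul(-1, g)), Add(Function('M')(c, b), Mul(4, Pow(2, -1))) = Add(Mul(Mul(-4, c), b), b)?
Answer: Rational(-14175540945, 1354244) ≈ -10468.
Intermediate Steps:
Function('M')(c, b) = Add(-2, b, Mul(-4, b, c)) (Function('M')(c, b) = Add(-2, Add(Mul(Mul(-4, c), b), b)) = Add(-2, Add(Mul(-4, b, c), b)) = Add(-2, Add(b, Mul(-4, b, c))) = Add(-2, b, Mul(-4, b, c)))
Function('F')(g) = Add(-4, Mul(-1, g))
Function('n')(R) = Rational(-57, 2) (Function('n')(R) = Mul(-6, Mul(Add(-2, -4, Mul(-4, -4, -2)), Pow(-8, -1))) = Mul(-6, Mul(Add(-2, -4, -32), Rational(-1, 8))) = Mul(-6, Mul(-38, Rational(-1, 8))) = Mul(-6, Rational(19, 4)) = Rational(-57, 2))
Add(Mul(298140, Pow(Function('n')(Function('F')(22)), -1)), Mul(-459115, Pow(71276, -1))) = Add(Mul(298140, Pow(Rational(-57, 2), -1)), Mul(-459115, Pow(71276, -1))) = Add(Mul(298140, Rational(-2, 57)), Mul(-459115, Rational(1, 71276))) = Add(Rational(-198760, 19), Rational(-459115, 71276)) = Rational(-14175540945, 1354244)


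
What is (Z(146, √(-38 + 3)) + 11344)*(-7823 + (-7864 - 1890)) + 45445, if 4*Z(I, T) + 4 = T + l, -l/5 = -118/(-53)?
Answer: -21123844181/106 - 17577*I*√35/4 ≈ -1.9928e+8 - 25997.0*I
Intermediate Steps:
l = -590/53 (l = -(-590)/(-53) = -(-590)*(-1)/53 = -5*118/53 = -590/53 ≈ -11.132)
Z(I, T) = -401/106 + T/4 (Z(I, T) = -1 + (T - 590/53)/4 = -1 + (-590/53 + T)/4 = -1 + (-295/106 + T/4) = -401/106 + T/4)
(Z(146, √(-38 + 3)) + 11344)*(-7823 + (-7864 - 1890)) + 45445 = ((-401/106 + √(-38 + 3)/4) + 11344)*(-7823 + (-7864 - 1890)) + 45445 = ((-401/106 + √(-35)/4) + 11344)*(-7823 - 9754) + 45445 = ((-401/106 + (I*√35)/4) + 11344)*(-17577) + 45445 = ((-401/106 + I*√35/4) + 11344)*(-17577) + 45445 = (1202063/106 + I*√35/4)*(-17577) + 45445 = (-21128661351/106 - 17577*I*√35/4) + 45445 = -21123844181/106 - 17577*I*√35/4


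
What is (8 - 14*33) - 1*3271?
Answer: -3725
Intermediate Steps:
(8 - 14*33) - 1*3271 = (8 - 462) - 3271 = -454 - 3271 = -3725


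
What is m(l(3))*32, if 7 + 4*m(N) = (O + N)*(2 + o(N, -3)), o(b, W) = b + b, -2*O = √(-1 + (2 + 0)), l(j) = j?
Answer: 104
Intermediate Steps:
O = -½ (O = -√(-1 + (2 + 0))/2 = -√(-1 + 2)/2 = -√1/2 = -½*1 = -½ ≈ -0.50000)
o(b, W) = 2*b
m(N) = -7/4 + (2 + 2*N)*(-½ + N)/4 (m(N) = -7/4 + ((-½ + N)*(2 + 2*N))/4 = -7/4 + ((2 + 2*N)*(-½ + N))/4 = -7/4 + (2 + 2*N)*(-½ + N)/4)
m(l(3))*32 = (-2 + (½)*3² + (¼)*3)*32 = (-2 + (½)*9 + ¾)*32 = (-2 + 9/2 + ¾)*32 = (13/4)*32 = 104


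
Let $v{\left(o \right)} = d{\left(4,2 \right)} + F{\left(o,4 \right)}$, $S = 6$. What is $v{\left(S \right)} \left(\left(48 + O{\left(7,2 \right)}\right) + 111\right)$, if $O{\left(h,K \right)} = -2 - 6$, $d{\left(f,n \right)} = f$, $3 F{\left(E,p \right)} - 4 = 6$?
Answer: $\frac{3322}{3} \approx 1107.3$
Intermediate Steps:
$F{\left(E,p \right)} = \frac{10}{3}$ ($F{\left(E,p \right)} = \frac{4}{3} + \frac{1}{3} \cdot 6 = \frac{4}{3} + 2 = \frac{10}{3}$)
$O{\left(h,K \right)} = -8$ ($O{\left(h,K \right)} = -2 - 6 = -8$)
$v{\left(o \right)} = \frac{22}{3}$ ($v{\left(o \right)} = 4 + \frac{10}{3} = \frac{22}{3}$)
$v{\left(S \right)} \left(\left(48 + O{\left(7,2 \right)}\right) + 111\right) = \frac{22 \left(\left(48 - 8\right) + 111\right)}{3} = \frac{22 \left(40 + 111\right)}{3} = \frac{22}{3} \cdot 151 = \frac{3322}{3}$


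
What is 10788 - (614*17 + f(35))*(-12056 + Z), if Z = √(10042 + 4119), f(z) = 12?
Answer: 124752438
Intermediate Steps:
Z = 119 (Z = √14161 = 119)
10788 - (614*17 + f(35))*(-12056 + Z) = 10788 - (614*17 + 12)*(-12056 + 119) = 10788 - (10438 + 12)*(-11937) = 10788 - 10450*(-11937) = 10788 - 1*(-124741650) = 10788 + 124741650 = 124752438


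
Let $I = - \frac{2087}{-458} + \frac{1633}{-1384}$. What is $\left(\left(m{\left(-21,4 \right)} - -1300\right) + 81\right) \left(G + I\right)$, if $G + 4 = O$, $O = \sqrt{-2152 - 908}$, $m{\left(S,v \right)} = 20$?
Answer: $- \frac{276693297}{316936} + 8406 i \sqrt{85} \approx -873.03 + 77500.0 i$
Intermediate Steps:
$I = \frac{1070247}{316936}$ ($I = \left(-2087\right) \left(- \frac{1}{458}\right) + 1633 \left(- \frac{1}{1384}\right) = \frac{2087}{458} - \frac{1633}{1384} = \frac{1070247}{316936} \approx 3.3769$)
$O = 6 i \sqrt{85}$ ($O = \sqrt{-3060} = 6 i \sqrt{85} \approx 55.317 i$)
$G = -4 + 6 i \sqrt{85} \approx -4.0 + 55.317 i$
$\left(\left(m{\left(-21,4 \right)} - -1300\right) + 81\right) \left(G + I\right) = \left(\left(20 - -1300\right) + 81\right) \left(\left(-4 + 6 i \sqrt{85}\right) + \frac{1070247}{316936}\right) = \left(\left(20 + 1300\right) + 81\right) \left(- \frac{197497}{316936} + 6 i \sqrt{85}\right) = \left(1320 + 81\right) \left(- \frac{197497}{316936} + 6 i \sqrt{85}\right) = 1401 \left(- \frac{197497}{316936} + 6 i \sqrt{85}\right) = - \frac{276693297}{316936} + 8406 i \sqrt{85}$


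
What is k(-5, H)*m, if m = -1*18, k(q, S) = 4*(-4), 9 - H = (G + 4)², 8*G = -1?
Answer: 288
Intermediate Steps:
G = -⅛ (G = (⅛)*(-1) = -⅛ ≈ -0.12500)
H = -385/64 (H = 9 - (-⅛ + 4)² = 9 - (31/8)² = 9 - 1*961/64 = 9 - 961/64 = -385/64 ≈ -6.0156)
k(q, S) = -16
m = -18
k(-5, H)*m = -16*(-18) = 288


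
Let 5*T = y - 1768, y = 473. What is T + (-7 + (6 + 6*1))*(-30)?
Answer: -409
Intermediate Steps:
T = -259 (T = (473 - 1768)/5 = (⅕)*(-1295) = -259)
T + (-7 + (6 + 6*1))*(-30) = -259 + (-7 + (6 + 6*1))*(-30) = -259 + (-7 + (6 + 6))*(-30) = -259 + (-7 + 12)*(-30) = -259 + 5*(-30) = -259 - 150 = -409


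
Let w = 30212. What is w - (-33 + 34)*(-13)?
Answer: 30225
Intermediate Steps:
w - (-33 + 34)*(-13) = 30212 - (-33 + 34)*(-13) = 30212 - (-13) = 30212 - 1*(-13) = 30212 + 13 = 30225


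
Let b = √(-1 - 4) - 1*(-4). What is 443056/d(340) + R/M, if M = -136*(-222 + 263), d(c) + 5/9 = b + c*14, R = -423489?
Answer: 21116436881979/124978767128 - 17943768*I*√5/918961523 ≈ 168.96 - 0.043662*I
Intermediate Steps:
b = 4 + I*√5 (b = √(-5) + 4 = I*√5 + 4 = 4 + I*√5 ≈ 4.0 + 2.2361*I)
d(c) = 31/9 + 14*c + I*√5 (d(c) = -5/9 + ((4 + I*√5) + c*14) = -5/9 + ((4 + I*√5) + 14*c) = -5/9 + (4 + 14*c + I*√5) = 31/9 + 14*c + I*√5)
M = -5576 (M = -136*41 = -5576)
443056/d(340) + R/M = 443056/(31/9 + 14*340 + I*√5) - 423489/(-5576) = 443056/(31/9 + 4760 + I*√5) - 423489*(-1/5576) = 443056/(42871/9 + I*√5) + 10329/136 = 10329/136 + 443056/(42871/9 + I*√5)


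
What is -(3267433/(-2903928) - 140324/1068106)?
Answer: 1948727792285/1550851460184 ≈ 1.2566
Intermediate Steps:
-(3267433/(-2903928) - 140324/1068106) = -(3267433*(-1/2903928) - 140324*1/1068106) = -(-3267433/2903928 - 70162/534053) = -1*(-1948727792285/1550851460184) = 1948727792285/1550851460184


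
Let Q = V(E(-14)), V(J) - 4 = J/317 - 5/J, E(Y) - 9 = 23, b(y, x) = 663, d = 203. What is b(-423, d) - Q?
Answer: 6685457/10144 ≈ 659.06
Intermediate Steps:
E(Y) = 32 (E(Y) = 9 + 23 = 32)
V(J) = 4 - 5/J + J/317 (V(J) = 4 + (J/317 - 5/J) = 4 + (-5/J + J/317) = 4 - 5/J + J/317)
Q = 40015/10144 (Q = 4 - 5/32 + (1/317)*32 = 4 - 5*1/32 + 32/317 = 4 - 5/32 + 32/317 = 40015/10144 ≈ 3.9447)
b(-423, d) - Q = 663 - 1*40015/10144 = 663 - 40015/10144 = 6685457/10144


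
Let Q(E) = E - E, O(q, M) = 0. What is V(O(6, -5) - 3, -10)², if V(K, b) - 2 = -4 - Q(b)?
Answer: 4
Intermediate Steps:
Q(E) = 0
V(K, b) = -2 (V(K, b) = 2 + (-4 - 1*0) = 2 + (-4 + 0) = 2 - 4 = -2)
V(O(6, -5) - 3, -10)² = (-2)² = 4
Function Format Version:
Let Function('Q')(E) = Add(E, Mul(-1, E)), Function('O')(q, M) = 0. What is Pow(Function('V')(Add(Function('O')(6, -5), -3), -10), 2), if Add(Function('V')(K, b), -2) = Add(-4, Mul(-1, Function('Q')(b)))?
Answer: 4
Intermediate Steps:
Function('Q')(E) = 0
Function('V')(K, b) = -2 (Function('V')(K, b) = Add(2, Add(-4, Mul(-1, 0))) = Add(2, Add(-4, 0)) = Add(2, -4) = -2)
Pow(Function('V')(Add(Function('O')(6, -5), -3), -10), 2) = Pow(-2, 2) = 4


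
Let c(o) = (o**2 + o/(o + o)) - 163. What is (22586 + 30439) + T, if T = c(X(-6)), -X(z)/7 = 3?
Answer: 106607/2 ≈ 53304.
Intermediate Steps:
X(z) = -21 (X(z) = -7*3 = -21)
c(o) = -325/2 + o**2 (c(o) = (o**2 + o/((2*o))) - 163 = (o**2 + (1/(2*o))*o) - 163 = (o**2 + 1/2) - 163 = (1/2 + o**2) - 163 = -325/2 + o**2)
T = 557/2 (T = -325/2 + (-21)**2 = -325/2 + 441 = 557/2 ≈ 278.50)
(22586 + 30439) + T = (22586 + 30439) + 557/2 = 53025 + 557/2 = 106607/2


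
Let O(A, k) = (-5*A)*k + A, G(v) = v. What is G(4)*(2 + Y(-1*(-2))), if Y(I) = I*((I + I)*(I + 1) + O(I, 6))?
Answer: -360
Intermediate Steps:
O(A, k) = A - 5*A*k (O(A, k) = -5*A*k + A = A - 5*A*k)
Y(I) = I*(-29*I + 2*I*(1 + I)) (Y(I) = I*((I + I)*(I + 1) + I*(1 - 5*6)) = I*((2*I)*(1 + I) + I*(1 - 30)) = I*(2*I*(1 + I) + I*(-29)) = I*(2*I*(1 + I) - 29*I) = I*(-29*I + 2*I*(1 + I)))
G(4)*(2 + Y(-1*(-2))) = 4*(2 + (-1*(-2))²*(-27 + 2*(-1*(-2)))) = 4*(2 + 2²*(-27 + 2*2)) = 4*(2 + 4*(-27 + 4)) = 4*(2 + 4*(-23)) = 4*(2 - 92) = 4*(-90) = -360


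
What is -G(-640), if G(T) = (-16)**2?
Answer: -256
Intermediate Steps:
G(T) = 256
-G(-640) = -1*256 = -256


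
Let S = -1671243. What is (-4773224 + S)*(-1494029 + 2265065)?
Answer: -4968916057812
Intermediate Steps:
(-4773224 + S)*(-1494029 + 2265065) = (-4773224 - 1671243)*(-1494029 + 2265065) = -6444467*771036 = -4968916057812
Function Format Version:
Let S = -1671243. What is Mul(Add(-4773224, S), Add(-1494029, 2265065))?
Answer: -4968916057812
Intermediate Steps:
Mul(Add(-4773224, S), Add(-1494029, 2265065)) = Mul(Add(-4773224, -1671243), Add(-1494029, 2265065)) = Mul(-6444467, 771036) = -4968916057812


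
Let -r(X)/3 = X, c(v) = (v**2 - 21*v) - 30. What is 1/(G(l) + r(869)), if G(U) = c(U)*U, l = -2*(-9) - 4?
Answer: -1/4399 ≈ -0.00022732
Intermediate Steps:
c(v) = -30 + v**2 - 21*v
l = 14 (l = 18 - 4 = 14)
r(X) = -3*X
G(U) = U*(-30 + U**2 - 21*U) (G(U) = (-30 + U**2 - 21*U)*U = U*(-30 + U**2 - 21*U))
1/(G(l) + r(869)) = 1/(14*(-30 + 14**2 - 21*14) - 3*869) = 1/(14*(-30 + 196 - 294) - 2607) = 1/(14*(-128) - 2607) = 1/(-1792 - 2607) = 1/(-4399) = -1/4399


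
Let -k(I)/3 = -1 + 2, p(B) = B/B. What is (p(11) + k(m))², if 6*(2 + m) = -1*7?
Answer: 4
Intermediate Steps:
p(B) = 1
m = -19/6 (m = -2 + (-1*7)/6 = -2 + (⅙)*(-7) = -2 - 7/6 = -19/6 ≈ -3.1667)
k(I) = -3 (k(I) = -3*(-1 + 2) = -3*1 = -3)
(p(11) + k(m))² = (1 - 3)² = (-2)² = 4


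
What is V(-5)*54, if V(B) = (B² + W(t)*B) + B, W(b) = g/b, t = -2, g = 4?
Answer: 1620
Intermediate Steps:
W(b) = 4/b
V(B) = B² - B (V(B) = (B² + (4/(-2))*B) + B = (B² + (4*(-½))*B) + B = (B² - 2*B) + B = B² - B)
V(-5)*54 = -5*(-1 - 5)*54 = -5*(-6)*54 = 30*54 = 1620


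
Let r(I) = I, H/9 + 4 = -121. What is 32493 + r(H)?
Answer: 31368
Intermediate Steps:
H = -1125 (H = -36 + 9*(-121) = -36 - 1089 = -1125)
32493 + r(H) = 32493 - 1125 = 31368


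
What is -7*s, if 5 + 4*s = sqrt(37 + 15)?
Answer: 35/4 - 7*sqrt(13)/2 ≈ -3.8694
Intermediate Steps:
s = -5/4 + sqrt(13)/2 (s = -5/4 + sqrt(37 + 15)/4 = -5/4 + sqrt(52)/4 = -5/4 + (2*sqrt(13))/4 = -5/4 + sqrt(13)/2 ≈ 0.55278)
-7*s = -7*(-5/4 + sqrt(13)/2) = 35/4 - 7*sqrt(13)/2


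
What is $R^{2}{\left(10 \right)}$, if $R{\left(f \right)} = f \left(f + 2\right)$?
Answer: $14400$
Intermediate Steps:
$R{\left(f \right)} = f \left(2 + f\right)$
$R^{2}{\left(10 \right)} = \left(10 \left(2 + 10\right)\right)^{2} = \left(10 \cdot 12\right)^{2} = 120^{2} = 14400$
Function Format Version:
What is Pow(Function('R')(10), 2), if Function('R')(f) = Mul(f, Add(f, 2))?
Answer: 14400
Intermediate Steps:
Function('R')(f) = Mul(f, Add(2, f))
Pow(Function('R')(10), 2) = Pow(Mul(10, Add(2, 10)), 2) = Pow(Mul(10, 12), 2) = Pow(120, 2) = 14400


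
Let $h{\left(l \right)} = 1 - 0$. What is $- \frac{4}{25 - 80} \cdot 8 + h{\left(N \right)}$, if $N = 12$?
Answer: $\frac{87}{55} \approx 1.5818$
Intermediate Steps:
$h{\left(l \right)} = 1$ ($h{\left(l \right)} = 1 + 0 = 1$)
$- \frac{4}{25 - 80} \cdot 8 + h{\left(N \right)} = - \frac{4}{25 - 80} \cdot 8 + 1 = - \frac{4}{-55} \cdot 8 + 1 = \left(-4\right) \left(- \frac{1}{55}\right) 8 + 1 = \frac{4}{55} \cdot 8 + 1 = \frac{32}{55} + 1 = \frac{87}{55}$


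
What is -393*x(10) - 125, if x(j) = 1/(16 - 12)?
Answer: -893/4 ≈ -223.25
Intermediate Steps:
x(j) = ¼ (x(j) = 1/4 = ¼)
-393*x(10) - 125 = -393*¼ - 125 = -393/4 - 125 = -893/4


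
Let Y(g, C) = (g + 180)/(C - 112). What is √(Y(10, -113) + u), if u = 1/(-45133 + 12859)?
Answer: I*√2443374890/53790 ≈ 0.91895*I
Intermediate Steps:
u = -1/32274 (u = 1/(-32274) = -1/32274 ≈ -3.0985e-5)
Y(g, C) = (180 + g)/(-112 + C)
√(Y(10, -113) + u) = √((180 + 10)/(-112 - 113) - 1/32274) = √(190/(-225) - 1/32274) = √(-1/225*190 - 1/32274) = √(-38/45 - 1/32274) = √(-136273/161370) = I*√2443374890/53790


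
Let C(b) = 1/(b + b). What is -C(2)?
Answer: -¼ ≈ -0.25000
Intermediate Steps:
C(b) = 1/(2*b)
-C(2) = -1/(2*2) = -1*¼ = -¼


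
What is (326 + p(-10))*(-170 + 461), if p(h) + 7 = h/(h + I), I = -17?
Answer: 836431/9 ≈ 92937.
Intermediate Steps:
p(h) = -7 + h/(-17 + h) (p(h) = -7 + h/(h - 17) = -7 + h/(-17 + h))
(326 + p(-10))*(-170 + 461) = (326 + (119 - 6*(-10))/(-17 - 10))*(-170 + 461) = (326 + (119 + 60)/(-27))*291 = (326 - 1/27*179)*291 = (326 - 179/27)*291 = (8623/27)*291 = 836431/9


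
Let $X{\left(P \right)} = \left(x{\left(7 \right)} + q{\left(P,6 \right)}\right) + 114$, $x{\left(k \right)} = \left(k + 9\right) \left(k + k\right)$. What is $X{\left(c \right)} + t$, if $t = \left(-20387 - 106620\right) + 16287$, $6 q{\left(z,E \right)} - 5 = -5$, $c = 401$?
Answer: $-110382$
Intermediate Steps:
$q{\left(z,E \right)} = 0$ ($q{\left(z,E \right)} = \frac{5}{6} + \frac{1}{6} \left(-5\right) = \frac{5}{6} - \frac{5}{6} = 0$)
$x{\left(k \right)} = 2 k \left(9 + k\right)$ ($x{\left(k \right)} = \left(9 + k\right) 2 k = 2 k \left(9 + k\right)$)
$t = -110720$ ($t = -127007 + 16287 = -110720$)
$X{\left(P \right)} = 338$ ($X{\left(P \right)} = \left(2 \cdot 7 \left(9 + 7\right) + 0\right) + 114 = \left(2 \cdot 7 \cdot 16 + 0\right) + 114 = \left(224 + 0\right) + 114 = 224 + 114 = 338$)
$X{\left(c \right)} + t = 338 - 110720 = -110382$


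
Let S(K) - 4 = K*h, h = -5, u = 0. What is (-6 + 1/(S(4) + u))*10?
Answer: -485/8 ≈ -60.625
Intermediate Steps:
S(K) = 4 - 5*K (S(K) = 4 + K*(-5) = 4 - 5*K)
(-6 + 1/(S(4) + u))*10 = (-6 + 1/((4 - 5*4) + 0))*10 = (-6 + 1/((4 - 20) + 0))*10 = (-6 + 1/(-16 + 0))*10 = (-6 + 1/(-16))*10 = (-6 - 1/16)*10 = -97/16*10 = -485/8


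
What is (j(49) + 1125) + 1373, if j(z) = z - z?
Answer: 2498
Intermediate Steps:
j(z) = 0
(j(49) + 1125) + 1373 = (0 + 1125) + 1373 = 1125 + 1373 = 2498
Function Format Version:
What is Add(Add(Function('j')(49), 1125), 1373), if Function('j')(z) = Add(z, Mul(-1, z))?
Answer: 2498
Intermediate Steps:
Function('j')(z) = 0
Add(Add(Function('j')(49), 1125), 1373) = Add(Add(0, 1125), 1373) = Add(1125, 1373) = 2498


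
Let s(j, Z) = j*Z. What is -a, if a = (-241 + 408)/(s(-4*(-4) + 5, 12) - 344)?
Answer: 167/92 ≈ 1.8152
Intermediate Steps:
s(j, Z) = Z*j
a = -167/92 (a = (-241 + 408)/(12*(-4*(-4) + 5) - 344) = 167/(12*(16 + 5) - 344) = 167/(12*21 - 344) = 167/(252 - 344) = 167/(-92) = 167*(-1/92) = -167/92 ≈ -1.8152)
-a = -1*(-167/92) = 167/92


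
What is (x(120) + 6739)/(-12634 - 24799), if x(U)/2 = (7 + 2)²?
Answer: -6901/37433 ≈ -0.18436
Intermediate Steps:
x(U) = 162 (x(U) = 2*(7 + 2)² = 2*9² = 2*81 = 162)
(x(120) + 6739)/(-12634 - 24799) = (162 + 6739)/(-12634 - 24799) = 6901/(-37433) = 6901*(-1/37433) = -6901/37433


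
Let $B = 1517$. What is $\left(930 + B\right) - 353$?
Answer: $2094$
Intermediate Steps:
$\left(930 + B\right) - 353 = \left(930 + 1517\right) - 353 = 2447 - 353 = 2094$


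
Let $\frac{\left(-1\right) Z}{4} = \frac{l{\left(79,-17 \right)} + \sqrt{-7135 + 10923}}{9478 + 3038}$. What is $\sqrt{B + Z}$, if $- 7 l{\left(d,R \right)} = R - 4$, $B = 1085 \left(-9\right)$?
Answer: $\frac{\sqrt{-95605618752 - 6258 \sqrt{947}}}{3129} \approx 98.818 i$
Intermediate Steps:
$B = -9765$
$l{\left(d,R \right)} = \frac{4}{7} - \frac{R}{7}$ ($l{\left(d,R \right)} = - \frac{R - 4}{7} = - \frac{-4 + R}{7} = \frac{4}{7} - \frac{R}{7}$)
$Z = - \frac{1}{1043} - \frac{2 \sqrt{947}}{3129}$ ($Z = - 4 \frac{\left(\frac{4}{7} - - \frac{17}{7}\right) + \sqrt{-7135 + 10923}}{9478 + 3038} = - 4 \frac{\left(\frac{4}{7} + \frac{17}{7}\right) + \sqrt{3788}}{12516} = - 4 \left(3 + 2 \sqrt{947}\right) \frac{1}{12516} = - 4 \left(\frac{1}{4172} + \frac{\sqrt{947}}{6258}\right) = - \frac{1}{1043} - \frac{2 \sqrt{947}}{3129} \approx -0.020629$)
$\sqrt{B + Z} = \sqrt{-9765 - \left(\frac{1}{1043} + \frac{2 \sqrt{947}}{3129}\right)} = \sqrt{- \frac{10184896}{1043} - \frac{2 \sqrt{947}}{3129}}$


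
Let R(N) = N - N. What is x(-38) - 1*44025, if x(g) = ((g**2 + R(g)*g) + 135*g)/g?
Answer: -43928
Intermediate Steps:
R(N) = 0
x(g) = (g**2 + 135*g)/g (x(g) = ((g**2 + 0*g) + 135*g)/g = ((g**2 + 0) + 135*g)/g = (g**2 + 135*g)/g)
x(-38) - 1*44025 = (135 - 38) - 1*44025 = 97 - 44025 = -43928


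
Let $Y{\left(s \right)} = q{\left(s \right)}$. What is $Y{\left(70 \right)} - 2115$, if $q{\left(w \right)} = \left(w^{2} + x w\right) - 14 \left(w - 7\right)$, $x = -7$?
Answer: $1413$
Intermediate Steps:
$q{\left(w \right)} = 98 + w^{2} - 21 w$ ($q{\left(w \right)} = \left(w^{2} - 7 w\right) - 14 \left(w - 7\right) = \left(w^{2} - 7 w\right) - 14 \left(-7 + w\right) = \left(w^{2} - 7 w\right) - \left(-98 + 14 w\right) = 98 + w^{2} - 21 w$)
$Y{\left(s \right)} = 98 + s^{2} - 21 s$
$Y{\left(70 \right)} - 2115 = \left(98 + 70^{2} - 1470\right) - 2115 = \left(98 + 4900 - 1470\right) - 2115 = 3528 - 2115 = 1413$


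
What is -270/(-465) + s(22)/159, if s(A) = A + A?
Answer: 4226/4929 ≈ 0.85737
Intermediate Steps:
s(A) = 2*A
-270/(-465) + s(22)/159 = -270/(-465) + (2*22)/159 = -270*(-1/465) + 44*(1/159) = 18/31 + 44/159 = 4226/4929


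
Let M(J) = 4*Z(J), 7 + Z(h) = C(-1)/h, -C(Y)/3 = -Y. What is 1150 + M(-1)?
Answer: 1134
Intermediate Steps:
C(Y) = 3*Y (C(Y) = -(-3)*Y = 3*Y)
Z(h) = -7 - 3/h (Z(h) = -7 + (3*(-1))/h = -7 - 3/h)
M(J) = -28 - 12/J (M(J) = 4*(-7 - 3/J) = -28 - 12/J)
1150 + M(-1) = 1150 + (-28 - 12/(-1)) = 1150 + (-28 - 12*(-1)) = 1150 + (-28 + 12) = 1150 - 16 = 1134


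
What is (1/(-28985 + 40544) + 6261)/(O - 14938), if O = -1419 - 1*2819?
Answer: -18092725/55413846 ≈ -0.32650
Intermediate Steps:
O = -4238 (O = -1419 - 2819 = -4238)
(1/(-28985 + 40544) + 6261)/(O - 14938) = (1/(-28985 + 40544) + 6261)/(-4238 - 14938) = (1/11559 + 6261)/(-19176) = (1/11559 + 6261)*(-1/19176) = (72370900/11559)*(-1/19176) = -18092725/55413846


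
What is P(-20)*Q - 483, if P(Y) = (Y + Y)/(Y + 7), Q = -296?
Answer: -18119/13 ≈ -1393.8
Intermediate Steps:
P(Y) = 2*Y/(7 + Y) (P(Y) = (2*Y)/(7 + Y) = 2*Y/(7 + Y))
P(-20)*Q - 483 = (2*(-20)/(7 - 20))*(-296) - 483 = (2*(-20)/(-13))*(-296) - 483 = (2*(-20)*(-1/13))*(-296) - 483 = (40/13)*(-296) - 483 = -11840/13 - 483 = -18119/13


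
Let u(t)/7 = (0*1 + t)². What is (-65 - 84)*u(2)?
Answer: -4172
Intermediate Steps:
u(t) = 7*t² (u(t) = 7*(0*1 + t)² = 7*(0 + t)² = 7*t²)
(-65 - 84)*u(2) = (-65 - 84)*(7*2²) = -1043*4 = -149*28 = -4172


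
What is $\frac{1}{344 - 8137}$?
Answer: $- \frac{1}{7793} \approx -0.00012832$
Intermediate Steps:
$\frac{1}{344 - 8137} = \frac{1}{-7793} = - \frac{1}{7793}$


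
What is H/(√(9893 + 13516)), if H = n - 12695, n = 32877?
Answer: 20182/153 ≈ 131.91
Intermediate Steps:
H = 20182 (H = 32877 - 12695 = 20182)
H/(√(9893 + 13516)) = 20182/(√(9893 + 13516)) = 20182/(√23409) = 20182/153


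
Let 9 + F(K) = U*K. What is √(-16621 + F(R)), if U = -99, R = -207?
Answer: √3863 ≈ 62.153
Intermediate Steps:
F(K) = -9 - 99*K
√(-16621 + F(R)) = √(-16621 + (-9 - 99*(-207))) = √(-16621 + (-9 + 20493)) = √(-16621 + 20484) = √3863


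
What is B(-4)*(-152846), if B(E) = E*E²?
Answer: 9782144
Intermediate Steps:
B(E) = E³
B(-4)*(-152846) = (-4)³*(-152846) = -64*(-152846) = 9782144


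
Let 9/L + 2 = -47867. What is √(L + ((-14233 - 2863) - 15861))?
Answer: I*√75519026773898/47869 ≈ 181.54*I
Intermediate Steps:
L = -9/47869 (L = 9/(-2 - 47867) = 9/(-47869) = 9*(-1/47869) = -9/47869 ≈ -0.00018801)
√(L + ((-14233 - 2863) - 15861)) = √(-9/47869 + ((-14233 - 2863) - 15861)) = √(-9/47869 + (-17096 - 15861)) = √(-9/47869 - 32957) = √(-1577618642/47869) = I*√75519026773898/47869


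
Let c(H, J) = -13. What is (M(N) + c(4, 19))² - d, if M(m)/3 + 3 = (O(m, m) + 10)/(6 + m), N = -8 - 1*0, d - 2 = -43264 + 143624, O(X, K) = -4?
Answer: -99401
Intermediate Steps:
d = 100362 (d = 2 + (-43264 + 143624) = 2 + 100360 = 100362)
N = -8 (N = -8 + 0 = -8)
M(m) = -9 + 18/(6 + m) (M(m) = -9 + 3*((-4 + 10)/(6 + m)) = -9 + 3*(6/(6 + m)) = -9 + 18/(6 + m))
(M(N) + c(4, 19))² - d = (9*(-4 - 1*(-8))/(6 - 8) - 13)² - 1*100362 = (9*(-4 + 8)/(-2) - 13)² - 100362 = (9*(-½)*4 - 13)² - 100362 = (-18 - 13)² - 100362 = (-31)² - 100362 = 961 - 100362 = -99401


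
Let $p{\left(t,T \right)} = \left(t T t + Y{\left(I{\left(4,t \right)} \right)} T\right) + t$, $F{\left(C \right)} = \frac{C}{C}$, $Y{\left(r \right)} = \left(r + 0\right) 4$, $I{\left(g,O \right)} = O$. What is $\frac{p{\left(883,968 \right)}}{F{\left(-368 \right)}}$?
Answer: $758158811$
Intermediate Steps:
$Y{\left(r \right)} = 4 r$ ($Y{\left(r \right)} = r 4 = 4 r$)
$F{\left(C \right)} = 1$
$p{\left(t,T \right)} = t + T t^{2} + 4 T t$ ($p{\left(t,T \right)} = \left(t T t + 4 t T\right) + t = \left(T t t + 4 T t\right) + t = \left(T t^{2} + 4 T t\right) + t = t + T t^{2} + 4 T t$)
$\frac{p{\left(883,968 \right)}}{F{\left(-368 \right)}} = \frac{883 \left(1 + 4 \cdot 968 + 968 \cdot 883\right)}{1} = 883 \left(1 + 3872 + 854744\right) 1 = 883 \cdot 858617 \cdot 1 = 758158811 \cdot 1 = 758158811$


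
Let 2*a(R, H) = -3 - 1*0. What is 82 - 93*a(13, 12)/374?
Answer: 61615/748 ≈ 82.373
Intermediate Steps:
a(R, H) = -3/2 (a(R, H) = (-3 - 1*0)/2 = (-3 + 0)/2 = (½)*(-3) = -3/2)
82 - 93*a(13, 12)/374 = 82 - (-279)/(2*374) = 82 - 93*(-3/748) = 82 + 279/748 = 61615/748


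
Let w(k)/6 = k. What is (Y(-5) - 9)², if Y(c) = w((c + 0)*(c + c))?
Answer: 84681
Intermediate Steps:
w(k) = 6*k
Y(c) = 12*c² (Y(c) = 6*((c + 0)*(c + c)) = 6*(c*(2*c)) = 6*(2*c²) = 12*c²)
(Y(-5) - 9)² = (12*(-5)² - 9)² = (12*25 - 9)² = (300 - 9)² = 291² = 84681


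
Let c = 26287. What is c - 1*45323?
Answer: -19036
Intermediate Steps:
c - 1*45323 = 26287 - 1*45323 = 26287 - 45323 = -19036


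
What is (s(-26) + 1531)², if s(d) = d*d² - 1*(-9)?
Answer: 257153296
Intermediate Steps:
s(d) = 9 + d³ (s(d) = d³ + 9 = 9 + d³)
(s(-26) + 1531)² = ((9 + (-26)³) + 1531)² = ((9 - 17576) + 1531)² = (-17567 + 1531)² = (-16036)² = 257153296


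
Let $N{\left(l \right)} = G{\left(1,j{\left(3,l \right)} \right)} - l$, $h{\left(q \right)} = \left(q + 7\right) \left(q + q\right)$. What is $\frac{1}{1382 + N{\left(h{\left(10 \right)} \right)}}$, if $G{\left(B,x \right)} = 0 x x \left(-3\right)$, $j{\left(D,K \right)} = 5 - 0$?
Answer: $\frac{1}{1042} \approx 0.00095969$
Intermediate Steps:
$j{\left(D,K \right)} = 5$ ($j{\left(D,K \right)} = 5 + 0 = 5$)
$G{\left(B,x \right)} = 0$ ($G{\left(B,x \right)} = 0 x \left(-3\right) = 0 \left(-3\right) = 0$)
$h{\left(q \right)} = 2 q \left(7 + q\right)$ ($h{\left(q \right)} = \left(7 + q\right) 2 q = 2 q \left(7 + q\right)$)
$N{\left(l \right)} = - l$ ($N{\left(l \right)} = 0 - l = - l$)
$\frac{1}{1382 + N{\left(h{\left(10 \right)} \right)}} = \frac{1}{1382 - 2 \cdot 10 \left(7 + 10\right)} = \frac{1}{1382 - 2 \cdot 10 \cdot 17} = \frac{1}{1382 - 340} = \frac{1}{1042}$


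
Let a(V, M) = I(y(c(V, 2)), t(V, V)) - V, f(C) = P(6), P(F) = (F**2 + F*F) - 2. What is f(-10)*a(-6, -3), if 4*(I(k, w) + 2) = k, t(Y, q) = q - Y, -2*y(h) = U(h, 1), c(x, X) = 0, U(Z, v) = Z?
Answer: 280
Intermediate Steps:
P(F) = -2 + 2*F**2 (P(F) = (F**2 + F**2) - 2 = 2*F**2 - 2 = -2 + 2*F**2)
y(h) = -h/2
f(C) = 70 (f(C) = -2 + 2*6**2 = -2 + 2*36 = -2 + 72 = 70)
I(k, w) = -2 + k/4
a(V, M) = -2 - V (a(V, M) = (-2 + (-1/2*0)/4) - V = (-2 + (1/4)*0) - V = (-2 + 0) - V = -2 - V)
f(-10)*a(-6, -3) = 70*(-2 - 1*(-6)) = 70*(-2 + 6) = 70*4 = 280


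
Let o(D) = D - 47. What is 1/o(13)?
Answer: -1/34 ≈ -0.029412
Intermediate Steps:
o(D) = -47 + D
1/o(13) = 1/(-47 + 13) = 1/(-34) = -1/34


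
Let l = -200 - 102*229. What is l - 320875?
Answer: -344433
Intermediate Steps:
l = -23558 (l = -200 - 23358 = -23558)
l - 320875 = -23558 - 320875 = -344433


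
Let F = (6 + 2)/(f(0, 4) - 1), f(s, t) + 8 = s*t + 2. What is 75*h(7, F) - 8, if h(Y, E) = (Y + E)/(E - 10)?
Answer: -1233/26 ≈ -47.423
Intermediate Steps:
f(s, t) = -6 + s*t (f(s, t) = -8 + (s*t + 2) = -8 + (2 + s*t) = -6 + s*t)
F = -8/7 (F = (6 + 2)/((-6 + 0*4) - 1) = 8/((-6 + 0) - 1) = 8/(-6 - 1) = 8/(-7) = 8*(-⅐) = -8/7 ≈ -1.1429)
h(Y, E) = (E + Y)/(-10 + E)
75*h(7, F) - 8 = 75*((-8/7 + 7)/(-10 - 8/7)) - 8 = 75*((41/7)/(-78/7)) - 8 = 75*(-7/78*41/7) - 8 = 75*(-41/78) - 8 = -1025/26 - 8 = -1233/26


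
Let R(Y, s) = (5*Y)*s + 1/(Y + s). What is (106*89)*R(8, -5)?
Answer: -5650966/3 ≈ -1.8837e+6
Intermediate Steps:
R(Y, s) = 1/(Y + s) + 5*Y*s (R(Y, s) = 5*Y*s + 1/(Y + s) = 1/(Y + s) + 5*Y*s)
(106*89)*R(8, -5) = (106*89)*((1 + 5*8*(-5)² + 5*(-5)*8²)/(8 - 5)) = 9434*((1 + 5*8*25 + 5*(-5)*64)/3) = 9434*((1 + 1000 - 1600)/3) = 9434*((⅓)*(-599)) = 9434*(-599/3) = -5650966/3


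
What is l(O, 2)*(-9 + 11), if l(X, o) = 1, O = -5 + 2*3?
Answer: 2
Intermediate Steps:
O = 1 (O = -5 + 6 = 1)
l(O, 2)*(-9 + 11) = 1*(-9 + 11) = 1*2 = 2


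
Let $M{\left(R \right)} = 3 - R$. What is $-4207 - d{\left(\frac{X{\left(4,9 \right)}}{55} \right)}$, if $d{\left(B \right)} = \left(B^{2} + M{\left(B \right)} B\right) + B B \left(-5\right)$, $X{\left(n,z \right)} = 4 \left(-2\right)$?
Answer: $- \frac{2544907}{605} \approx -4206.5$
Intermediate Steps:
$X{\left(n,z \right)} = -8$
$d{\left(B \right)} = - 4 B^{2} + B \left(3 - B\right)$ ($d{\left(B \right)} = \left(B^{2} + \left(3 - B\right) B\right) + B B \left(-5\right) = \left(B^{2} + B \left(3 - B\right)\right) + B^{2} \left(-5\right) = \left(B^{2} + B \left(3 - B\right)\right) - 5 B^{2} = - 4 B^{2} + B \left(3 - B\right)$)
$-4207 - d{\left(\frac{X{\left(4,9 \right)}}{55} \right)} = -4207 - - \frac{8}{55} \left(3 - 5 \left(- \frac{8}{55}\right)\right) = -4207 - \left(-8\right) \frac{1}{55} \left(3 - 5 \left(\left(-8\right) \frac{1}{55}\right)\right) = -4207 - - \frac{8 \left(3 - - \frac{8}{11}\right)}{55} = -4207 - - \frac{8 \left(3 + \frac{8}{11}\right)}{55} = -4207 - \left(- \frac{8}{55}\right) \frac{41}{11} = -4207 - - \frac{328}{605} = -4207 + \frac{328}{605} = - \frac{2544907}{605}$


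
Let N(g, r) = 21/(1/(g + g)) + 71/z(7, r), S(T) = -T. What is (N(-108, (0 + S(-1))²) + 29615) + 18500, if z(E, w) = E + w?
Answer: 348703/8 ≈ 43588.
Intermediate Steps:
N(g, r) = 42*g + 71/(7 + r) (N(g, r) = 21/(1/(g + g)) + 71/(7 + r) = 21/(1/(2*g)) + 71/(7 + r) = 21/((1/(2*g))) + 71/(7 + r) = 21*(2*g) + 71/(7 + r) = 42*g + 71/(7 + r))
(N(-108, (0 + S(-1))²) + 29615) + 18500 = ((71 + 42*(-108)*(7 + (0 - 1*(-1))²))/(7 + (0 - 1*(-1))²) + 29615) + 18500 = ((71 + 42*(-108)*(7 + (0 + 1)²))/(7 + (0 + 1)²) + 29615) + 18500 = ((71 + 42*(-108)*(7 + 1²))/(7 + 1²) + 29615) + 18500 = ((71 + 42*(-108)*(7 + 1))/(7 + 1) + 29615) + 18500 = ((71 + 42*(-108)*8)/8 + 29615) + 18500 = ((71 - 36288)/8 + 29615) + 18500 = ((⅛)*(-36217) + 29615) + 18500 = (-36217/8 + 29615) + 18500 = 200703/8 + 18500 = 348703/8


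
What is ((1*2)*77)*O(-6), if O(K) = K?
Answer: -924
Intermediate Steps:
((1*2)*77)*O(-6) = ((1*2)*77)*(-6) = (2*77)*(-6) = 154*(-6) = -924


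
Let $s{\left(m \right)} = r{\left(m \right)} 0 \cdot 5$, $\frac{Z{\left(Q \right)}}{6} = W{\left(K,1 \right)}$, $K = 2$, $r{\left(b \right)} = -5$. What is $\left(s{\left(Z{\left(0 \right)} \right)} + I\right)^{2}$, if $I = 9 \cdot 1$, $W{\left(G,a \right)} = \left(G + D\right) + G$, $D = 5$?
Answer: $81$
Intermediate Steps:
$W{\left(G,a \right)} = 5 + 2 G$ ($W{\left(G,a \right)} = \left(G + 5\right) + G = \left(5 + G\right) + G = 5 + 2 G$)
$Z{\left(Q \right)} = 54$ ($Z{\left(Q \right)} = 6 \left(5 + 2 \cdot 2\right) = 6 \left(5 + 4\right) = 6 \cdot 9 = 54$)
$I = 9$
$s{\left(m \right)} = 0$ ($s{\left(m \right)} = \left(-5\right) 0 \cdot 5 = 0 \cdot 5 = 0$)
$\left(s{\left(Z{\left(0 \right)} \right)} + I\right)^{2} = \left(0 + 9\right)^{2} = 9^{2} = 81$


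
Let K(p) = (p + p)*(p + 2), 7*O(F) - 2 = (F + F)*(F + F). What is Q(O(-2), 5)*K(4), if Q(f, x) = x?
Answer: 240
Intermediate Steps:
O(F) = 2/7 + 4*F**2/7 (O(F) = 2/7 + ((F + F)*(F + F))/7 = 2/7 + ((2*F)*(2*F))/7 = 2/7 + (4*F**2)/7 = 2/7 + 4*F**2/7)
K(p) = 2*p*(2 + p) (K(p) = (2*p)*(2 + p) = 2*p*(2 + p))
Q(O(-2), 5)*K(4) = 5*(2*4*(2 + 4)) = 5*(2*4*6) = 5*48 = 240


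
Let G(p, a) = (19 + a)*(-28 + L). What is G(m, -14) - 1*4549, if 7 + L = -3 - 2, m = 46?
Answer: -4749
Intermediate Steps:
L = -12 (L = -7 + (-3 - 2) = -7 - 5 = -12)
G(p, a) = -760 - 40*a (G(p, a) = (19 + a)*(-28 - 12) = (19 + a)*(-40) = -760 - 40*a)
G(m, -14) - 1*4549 = (-760 - 40*(-14)) - 1*4549 = (-760 + 560) - 4549 = -200 - 4549 = -4749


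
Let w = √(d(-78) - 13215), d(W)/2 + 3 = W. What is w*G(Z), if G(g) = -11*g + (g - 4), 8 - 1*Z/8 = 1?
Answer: -3948*I*√273 ≈ -65232.0*I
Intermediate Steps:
Z = 56 (Z = 64 - 8*1 = 64 - 8 = 56)
d(W) = -6 + 2*W
G(g) = -4 - 10*g (G(g) = -11*g + (-4 + g) = -4 - 10*g)
w = 7*I*√273 (w = √((-6 + 2*(-78)) - 13215) = √((-6 - 156) - 13215) = √(-162 - 13215) = √(-13377) = 7*I*√273 ≈ 115.66*I)
w*G(Z) = (7*I*√273)*(-4 - 10*56) = (7*I*√273)*(-4 - 560) = (7*I*√273)*(-564) = -3948*I*√273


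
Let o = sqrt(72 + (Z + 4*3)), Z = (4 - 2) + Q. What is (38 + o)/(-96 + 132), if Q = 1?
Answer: 19/18 + sqrt(87)/36 ≈ 1.3146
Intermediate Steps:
Z = 3 (Z = (4 - 2) + 1 = 2 + 1 = 3)
o = sqrt(87) (o = sqrt(72 + (3 + 4*3)) = sqrt(72 + (3 + 12)) = sqrt(72 + 15) = sqrt(87) ≈ 9.3274)
(38 + o)/(-96 + 132) = (38 + sqrt(87))/(-96 + 132) = (38 + sqrt(87))/36 = (38 + sqrt(87))*(1/36) = 19/18 + sqrt(87)/36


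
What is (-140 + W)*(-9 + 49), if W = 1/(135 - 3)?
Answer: -184790/33 ≈ -5599.7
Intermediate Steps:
W = 1/132 ≈ 0.0075758
(-140 + W)*(-9 + 49) = (-140 + 1/132)*(-9 + 49) = -18479/132*40 = -184790/33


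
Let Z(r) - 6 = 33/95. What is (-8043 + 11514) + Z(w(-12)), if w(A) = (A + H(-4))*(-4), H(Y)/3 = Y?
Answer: 330348/95 ≈ 3477.3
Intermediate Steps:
H(Y) = 3*Y
w(A) = 48 - 4*A (w(A) = (A + 3*(-4))*(-4) = (A - 12)*(-4) = (-12 + A)*(-4) = 48 - 4*A)
Z(r) = 603/95 (Z(r) = 6 + 33/95 = 603/95)
(-8043 + 11514) + Z(w(-12)) = (-8043 + 11514) + 603/95 = 3471 + 603/95 = 330348/95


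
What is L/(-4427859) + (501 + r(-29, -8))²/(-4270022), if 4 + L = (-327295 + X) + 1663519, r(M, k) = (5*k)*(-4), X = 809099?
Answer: -11095183909157/18907055342898 ≈ -0.58683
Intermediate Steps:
r(M, k) = -20*k
L = 2145319 (L = -4 + ((-327295 + 809099) + 1663519) = -4 + (481804 + 1663519) = -4 + 2145323 = 2145319)
L/(-4427859) + (501 + r(-29, -8))²/(-4270022) = 2145319/(-4427859) + (501 - 20*(-8))²/(-4270022) = 2145319*(-1/4427859) + (501 + 160)²*(-1/4270022) = -2145319/4427859 + 661²*(-1/4270022) = -2145319/4427859 + 436921*(-1/4270022) = -2145319/4427859 - 436921/4270022 = -11095183909157/18907055342898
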